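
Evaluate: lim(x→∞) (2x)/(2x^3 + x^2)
This is an ∞/∞ indeterminate form.

Apply L'Hôpital's rule: differentiate numerator and denominator separately.
  f(x) = 2·x   ⇒   f'(x) = 2
  g(x) = 2·x^3 + x^2   ⇒   g'(x) = 6·x^2 + 2·x
  lim(x→∞) f'(x)/g'(x) = lim(x→∞) (2)/(6·x^2 + 2·x)
  = 0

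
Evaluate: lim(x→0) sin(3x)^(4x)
This is an exponential indeterminate form.

For exponential indeterminate forms, take the natural log:
  Let L = lim(x→0) sin(3x)^(4x)
  Then ln(L) = lim(x→0) [exponent × ln(base)]
  Evaluate using L'Hôpital or standard limits, then exponentiate.
  L = 1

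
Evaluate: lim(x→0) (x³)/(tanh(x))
This is a 0/0 indeterminate form.

Apply L'Hôpital's rule: differentiate numerator and denominator separately.
  f(x) = x^3   ⇒   f'(x) = 3·x^2
  g(x) = tanh(x)   ⇒   g'(x) = 1 - tanh(x)^2
  lim(x→0) f'(x)/g'(x) = lim(x→0) (3·x^2)/(1 - tanh(x)^2)
  = 0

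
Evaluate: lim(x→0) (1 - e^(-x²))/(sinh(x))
This is a 0/0 indeterminate form.

Apply L'Hôpital's rule: differentiate numerator and denominator separately.
  f(x) = 1 - e^(-x^2)   ⇒   f'(x) = 2·x·e^(-x^2)
  g(x) = sinh(x)   ⇒   g'(x) = cosh(x)
  lim(x→0) f'(x)/g'(x) = lim(x→0) (2·x·e^(-x^2))/(cosh(x))
  = 0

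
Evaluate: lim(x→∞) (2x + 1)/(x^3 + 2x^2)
This is an ∞/∞ indeterminate form.

Apply L'Hôpital's rule: differentiate numerator and denominator separately.
  f(x) = 2·x + 1   ⇒   f'(x) = 2
  g(x) = x^3 + 2·x^2   ⇒   g'(x) = 3·x^2 + 4·x
  lim(x→∞) f'(x)/g'(x) = lim(x→∞) (2)/(3·x^2 + 4·x)
  = 0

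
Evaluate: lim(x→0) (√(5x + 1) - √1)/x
This is a standard limit.

Factor or rationalize the expression:
  lim(x→0) (√(5x + 1) - √1)/x = 5/2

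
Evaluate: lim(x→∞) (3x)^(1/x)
This is an exponential indeterminate form.

For exponential indeterminate forms, take the natural log:
  Let L = lim(x→∞) (3x)^(1/x)
  Then ln(L) = lim(x→∞) [exponent × ln(base)]
  Evaluate using L'Hôpital or standard limits, then exponentiate.
  L = 1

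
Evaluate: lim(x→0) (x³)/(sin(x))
This is a 0/0 indeterminate form.

Apply L'Hôpital's rule: differentiate numerator and denominator separately.
  f(x) = x^3   ⇒   f'(x) = 3·x^2
  g(x) = sin(x)   ⇒   g'(x) = cos(x)
  lim(x→0) f'(x)/g'(x) = lim(x→0) (3·x^2)/(cos(x))
  = 0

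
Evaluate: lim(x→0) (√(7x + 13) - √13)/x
This is a standard limit.

Factor or rationalize the expression:
  lim(x→0) (√(7x + 13) - √13)/x = 7·sqrt(13)/26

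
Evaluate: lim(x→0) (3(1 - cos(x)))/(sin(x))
This is a 0/0 indeterminate form.

Apply L'Hôpital's rule: differentiate numerator and denominator separately.
  f(x) = 3 - 3·cos(x)   ⇒   f'(x) = 3·sin(x)
  g(x) = sin(x)   ⇒   g'(x) = cos(x)
  lim(x→0) f'(x)/g'(x) = lim(x→0) (3·sin(x))/(cos(x))
  = 0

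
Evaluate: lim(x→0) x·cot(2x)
This is a 0·∞ indeterminate form.

Rewrite 0·∞ as a quotient (0/0 or ∞/∞ form), then apply L'Hôpital's rule:
  lim(x→0) x·cot(2x) = 1/2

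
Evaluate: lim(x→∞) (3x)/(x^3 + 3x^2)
This is an ∞/∞ indeterminate form.

Apply L'Hôpital's rule: differentiate numerator and denominator separately.
  f(x) = 3·x   ⇒   f'(x) = 3
  g(x) = x^3 + 3·x^2   ⇒   g'(x) = 3·x^2 + 6·x
  lim(x→∞) f'(x)/g'(x) = lim(x→∞) (3)/(3·x^2 + 6·x)
  = 0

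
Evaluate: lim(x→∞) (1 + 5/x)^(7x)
This is an exponential indeterminate form.

For exponential indeterminate forms, take the natural log:
  Let L = lim(x→∞) (1 + 5/x)^(7x)
  Then ln(L) = lim(x→∞) [exponent × ln(base)]
  Evaluate using L'Hôpital or standard limits, then exponentiate.
  L = e^(35)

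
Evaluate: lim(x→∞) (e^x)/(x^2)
This is an ∞/∞ indeterminate form.

Apply L'Hôpital's rule: differentiate numerator and denominator separately.
  f(x) = e^(x)   ⇒   f'(x) = e^(x)
  g(x) = x^2   ⇒   g'(x) = 2·x
  lim(x→∞) f'(x)/g'(x) = lim(x→∞) (e^(x))/(2·x)
  = ∞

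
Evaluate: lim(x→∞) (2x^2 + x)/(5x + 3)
This is an ∞/∞ indeterminate form.

Apply L'Hôpital's rule: differentiate numerator and denominator separately.
  f(x) = 2·x^2 + x   ⇒   f'(x) = 4·x + 1
  g(x) = 5·x + 3   ⇒   g'(x) = 5
  lim(x→∞) f'(x)/g'(x) = lim(x→∞) (4·x + 1)/(5)
  = ∞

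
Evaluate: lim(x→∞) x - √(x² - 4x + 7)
This is an ∞-∞ indeterminate form.

Combine fractions or rationalize to convert ∞-∞ to 0/0 form:
  lim(x→∞) x - √(x² - 4x + 7) = 2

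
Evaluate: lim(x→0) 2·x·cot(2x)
This is a 0·∞ indeterminate form.

Rewrite 0·∞ as a quotient (0/0 or ∞/∞ form), then apply L'Hôpital's rule:
  lim(x→0) 2·x·cot(2x) = 1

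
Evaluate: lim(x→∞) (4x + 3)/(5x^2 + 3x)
This is an ∞/∞ indeterminate form.

Apply L'Hôpital's rule: differentiate numerator and denominator separately.
  f(x) = 4·x + 3   ⇒   f'(x) = 4
  g(x) = 5·x^2 + 3·x   ⇒   g'(x) = 10·x + 3
  lim(x→∞) f'(x)/g'(x) = lim(x→∞) (4)/(10·x + 3)
  = 0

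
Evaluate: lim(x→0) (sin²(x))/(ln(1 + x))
This is a 0/0 indeterminate form.

Apply L'Hôpital's rule: differentiate numerator and denominator separately.
  f(x) = sin(x)^2   ⇒   f'(x) = 2·sin(x)·cos(x)
  g(x) = ln(x + 1)   ⇒   g'(x) = 1/(x + 1)
  lim(x→0) f'(x)/g'(x) = lim(x→0) (2·sin(x)·cos(x))/(1/(x + 1))
  = 0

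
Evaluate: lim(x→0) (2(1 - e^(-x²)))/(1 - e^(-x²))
This is a 0/0 indeterminate form.

Apply L'Hôpital's rule: differentiate numerator and denominator separately.
  f(x) = 2 - 2·e^(-x^2)   ⇒   f'(x) = 4·x·e^(-x^2)
  g(x) = 1 - e^(-x^2)   ⇒   g'(x) = 2·x·e^(-x^2)
  lim(x→0) f'(x)/g'(x) = lim(x→0) (4·x·e^(-x^2))/(2·x·e^(-x^2))
  = 2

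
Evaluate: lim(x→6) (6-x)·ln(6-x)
This is a 0·∞ indeterminate form.

Rewrite 0·∞ as a quotient (0/0 or ∞/∞ form), then apply L'Hôpital's rule:
  lim(x→6) (6-x)·ln(6-x) = 0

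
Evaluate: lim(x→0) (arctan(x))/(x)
This is a 0/0 indeterminate form.

Apply L'Hôpital's rule: differentiate numerator and denominator separately.
  f(x) = atan(x)   ⇒   f'(x) = 1/(x^2 + 1)
  g(x) = x   ⇒   g'(x) = 1
  lim(x→0) f'(x)/g'(x) = lim(x→0) (1/(x^2 + 1))/(1)
  = 1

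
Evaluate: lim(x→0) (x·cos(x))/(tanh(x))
This is a 0/0 indeterminate form.

Apply L'Hôpital's rule: differentiate numerator and denominator separately.
  f(x) = x·cos(x)   ⇒   f'(x) = -x·sin(x) + cos(x)
  g(x) = tanh(x)   ⇒   g'(x) = 1 - tanh(x)^2
  lim(x→0) f'(x)/g'(x) = lim(x→0) (-x·sin(x) + cos(x))/(1 - tanh(x)^2)
  = 1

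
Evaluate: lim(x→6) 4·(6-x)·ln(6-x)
This is a 0·∞ indeterminate form.

Rewrite 0·∞ as a quotient (0/0 or ∞/∞ form), then apply L'Hôpital's rule:
  lim(x→6) 4·(6-x)·ln(6-x) = 0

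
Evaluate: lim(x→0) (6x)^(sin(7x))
This is an exponential indeterminate form.

For exponential indeterminate forms, take the natural log:
  Let L = lim(x→0) (6x)^(sin(7x))
  Then ln(L) = lim(x→0) [exponent × ln(base)]
  Evaluate using L'Hôpital or standard limits, then exponentiate.
  L = 1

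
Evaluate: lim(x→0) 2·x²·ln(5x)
This is a 0·∞ indeterminate form.

Rewrite 0·∞ as a quotient (0/0 or ∞/∞ form), then apply L'Hôpital's rule:
  lim(x→0) 2·x²·ln(5x) = 0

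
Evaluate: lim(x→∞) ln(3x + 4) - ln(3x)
This is an ∞-∞ indeterminate form.

Combine fractions or rationalize to convert ∞-∞ to 0/0 form:
  lim(x→∞) ln(3x + 4) - ln(3x) = 0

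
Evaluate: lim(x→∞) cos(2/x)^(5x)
This is an exponential indeterminate form.

For exponential indeterminate forms, take the natural log:
  Let L = lim(x→∞) cos(2/x)^(5x)
  Then ln(L) = lim(x→∞) [exponent × ln(base)]
  Evaluate using L'Hôpital or standard limits, then exponentiate.
  L = 1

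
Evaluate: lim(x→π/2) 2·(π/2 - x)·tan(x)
This is a 0·∞ indeterminate form.

Rewrite 0·∞ as a quotient (0/0 or ∞/∞ form), then apply L'Hôpital's rule:
  lim(x→π/2) 2·(π/2 - x)·tan(x) = 2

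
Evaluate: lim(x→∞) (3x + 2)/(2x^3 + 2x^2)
This is an ∞/∞ indeterminate form.

Apply L'Hôpital's rule: differentiate numerator and denominator separately.
  f(x) = 3·x + 2   ⇒   f'(x) = 3
  g(x) = 2·x^3 + 2·x^2   ⇒   g'(x) = 6·x^2 + 4·x
  lim(x→∞) f'(x)/g'(x) = lim(x→∞) (3)/(6·x^2 + 4·x)
  = 0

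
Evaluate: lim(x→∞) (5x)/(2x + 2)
This is an ∞/∞ indeterminate form.

Apply L'Hôpital's rule: differentiate numerator and denominator separately.
  f(x) = 5·x   ⇒   f'(x) = 5
  g(x) = 2·x + 2   ⇒   g'(x) = 2
  lim(x→∞) f'(x)/g'(x) = lim(x→∞) (5)/(2)
  = 5/2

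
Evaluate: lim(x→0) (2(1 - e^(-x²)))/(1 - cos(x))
This is a 0/0 indeterminate form.

Apply L'Hôpital's rule: differentiate numerator and denominator separately.
  f(x) = 2 - 2·e^(-x^2)   ⇒   f'(x) = 4·x·e^(-x^2)
  g(x) = 1 - cos(x)   ⇒   g'(x) = sin(x)
  lim(x→0) f'(x)/g'(x) = lim(x→0) (4·x·e^(-x^2))/(sin(x))
  = 4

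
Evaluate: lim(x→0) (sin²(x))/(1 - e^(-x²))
This is a 0/0 indeterminate form.

Apply L'Hôpital's rule: differentiate numerator and denominator separately.
  f(x) = sin(x)^2   ⇒   f'(x) = 2·sin(x)·cos(x)
  g(x) = 1 - e^(-x^2)   ⇒   g'(x) = 2·x·e^(-x^2)
  lim(x→0) f'(x)/g'(x) = lim(x→0) (2·sin(x)·cos(x))/(2·x·e^(-x^2))
  = 1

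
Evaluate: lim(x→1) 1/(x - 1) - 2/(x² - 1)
This is an ∞-∞ indeterminate form.

Combine fractions or rationalize to convert ∞-∞ to 0/0 form:
  lim(x→1) 1/(x - 1) - 2/(x² - 1) = 1/2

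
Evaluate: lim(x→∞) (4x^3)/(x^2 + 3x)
This is an ∞/∞ indeterminate form.

Apply L'Hôpital's rule: differentiate numerator and denominator separately.
  f(x) = 4·x^3   ⇒   f'(x) = 12·x^2
  g(x) = x^2 + 3·x   ⇒   g'(x) = 2·x + 3
  lim(x→∞) f'(x)/g'(x) = lim(x→∞) (12·x^2)/(2·x + 3)
  = ∞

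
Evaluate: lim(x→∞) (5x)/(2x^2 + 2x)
This is an ∞/∞ indeterminate form.

Apply L'Hôpital's rule: differentiate numerator and denominator separately.
  f(x) = 5·x   ⇒   f'(x) = 5
  g(x) = 2·x^2 + 2·x   ⇒   g'(x) = 4·x + 2
  lim(x→∞) f'(x)/g'(x) = lim(x→∞) (5)/(4·x + 2)
  = 0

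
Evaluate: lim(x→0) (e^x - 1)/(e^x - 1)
This is a 0/0 indeterminate form.

Apply L'Hôpital's rule: differentiate numerator and denominator separately.
  f(x) = e^(x) - 1   ⇒   f'(x) = e^(x)
  g(x) = e^(x) - 1   ⇒   g'(x) = e^(x)
  lim(x→0) f'(x)/g'(x) = lim(x→0) (e^(x))/(e^(x))
  = 1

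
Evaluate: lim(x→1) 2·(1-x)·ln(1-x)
This is a 0·∞ indeterminate form.

Rewrite 0·∞ as a quotient (0/0 or ∞/∞ form), then apply L'Hôpital's rule:
  lim(x→1) 2·(1-x)·ln(1-x) = 0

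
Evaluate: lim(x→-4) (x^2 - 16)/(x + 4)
This is a standard limit.

Factor or rationalize the expression:
  lim(x→-4) (x^2 - 16)/(x + 4) = -8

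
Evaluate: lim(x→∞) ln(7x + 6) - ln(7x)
This is an ∞-∞ indeterminate form.

Combine fractions or rationalize to convert ∞-∞ to 0/0 form:
  lim(x→∞) ln(7x + 6) - ln(7x) = 0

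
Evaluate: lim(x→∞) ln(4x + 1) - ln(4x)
This is an ∞-∞ indeterminate form.

Combine fractions or rationalize to convert ∞-∞ to 0/0 form:
  lim(x→∞) ln(4x + 1) - ln(4x) = 0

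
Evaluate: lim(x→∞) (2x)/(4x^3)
This is an ∞/∞ indeterminate form.

Apply L'Hôpital's rule: differentiate numerator and denominator separately.
  f(x) = 2·x   ⇒   f'(x) = 2
  g(x) = 4·x^3   ⇒   g'(x) = 12·x^2
  lim(x→∞) f'(x)/g'(x) = lim(x→∞) (2)/(12·x^2)
  = 0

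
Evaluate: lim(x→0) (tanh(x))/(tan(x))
This is a 0/0 indeterminate form.

Apply L'Hôpital's rule: differentiate numerator and denominator separately.
  f(x) = tanh(x)   ⇒   f'(x) = 1 - tanh(x)^2
  g(x) = tan(x)   ⇒   g'(x) = tan(x)^2 + 1
  lim(x→0) f'(x)/g'(x) = lim(x→0) (1 - tanh(x)^2)/(tan(x)^2 + 1)
  = 1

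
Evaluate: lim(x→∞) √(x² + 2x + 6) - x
This is an ∞-∞ indeterminate form.

Combine fractions or rationalize to convert ∞-∞ to 0/0 form:
  lim(x→∞) √(x² + 2x + 6) - x = 1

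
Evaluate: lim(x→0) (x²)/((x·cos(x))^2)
This is a 0/0 indeterminate form.

Apply L'Hôpital's rule: differentiate numerator and denominator separately.
  f(x) = x^2   ⇒   f'(x) = 2·x
  g(x) = x^2·cos(x)^2   ⇒   g'(x) = -2·x^2·sin(x)·cos(x) + 2·x·cos(x)^2
  lim(x→0) f'(x)/g'(x) = lim(x→0) (2·x)/(-2·x^2·sin(x)·cos(x) + 2·x·cos(x)^2)
  = 1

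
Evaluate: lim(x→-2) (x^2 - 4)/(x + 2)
This is a standard limit.

Factor or rationalize the expression:
  lim(x→-2) (x^2 - 4)/(x + 2) = -4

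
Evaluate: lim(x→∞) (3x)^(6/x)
This is an exponential indeterminate form.

For exponential indeterminate forms, take the natural log:
  Let L = lim(x→∞) (3x)^(6/x)
  Then ln(L) = lim(x→∞) [exponent × ln(base)]
  Evaluate using L'Hôpital or standard limits, then exponentiate.
  L = 1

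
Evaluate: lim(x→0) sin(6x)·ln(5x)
This is a 0·∞ indeterminate form.

Rewrite 0·∞ as a quotient (0/0 or ∞/∞ form), then apply L'Hôpital's rule:
  lim(x→0) sin(6x)·ln(5x) = 0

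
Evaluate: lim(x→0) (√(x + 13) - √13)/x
This is a standard limit.

Factor or rationalize the expression:
  lim(x→0) (√(x + 13) - √13)/x = sqrt(13)/26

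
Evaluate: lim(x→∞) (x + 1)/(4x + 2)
This is an ∞/∞ indeterminate form.

Apply L'Hôpital's rule: differentiate numerator and denominator separately.
  f(x) = x + 1   ⇒   f'(x) = 1
  g(x) = 4·x + 2   ⇒   g'(x) = 4
  lim(x→∞) f'(x)/g'(x) = lim(x→∞) (1)/(4)
  = 1/4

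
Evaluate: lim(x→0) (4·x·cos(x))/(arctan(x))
This is a 0/0 indeterminate form.

Apply L'Hôpital's rule: differentiate numerator and denominator separately.
  f(x) = 4·x·cos(x)   ⇒   f'(x) = -4·x·sin(x) + 4·cos(x)
  g(x) = atan(x)   ⇒   g'(x) = 1/(x^2 + 1)
  lim(x→0) f'(x)/g'(x) = lim(x→0) (-4·x·sin(x) + 4·cos(x))/(1/(x^2 + 1))
  = 4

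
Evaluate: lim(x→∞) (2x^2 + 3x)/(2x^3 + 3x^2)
This is an ∞/∞ indeterminate form.

Apply L'Hôpital's rule: differentiate numerator and denominator separately.
  f(x) = 2·x^2 + 3·x   ⇒   f'(x) = 4·x + 3
  g(x) = 2·x^3 + 3·x^2   ⇒   g'(x) = 6·x^2 + 6·x
  lim(x→∞) f'(x)/g'(x) = lim(x→∞) (4·x + 3)/(6·x^2 + 6·x)
  = 0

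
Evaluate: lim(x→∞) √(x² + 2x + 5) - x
This is an ∞-∞ indeterminate form.

Combine fractions or rationalize to convert ∞-∞ to 0/0 form:
  lim(x→∞) √(x² + 2x + 5) - x = 1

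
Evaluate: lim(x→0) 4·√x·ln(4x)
This is a 0·∞ indeterminate form.

Rewrite 0·∞ as a quotient (0/0 or ∞/∞ form), then apply L'Hôpital's rule:
  lim(x→0) 4·√x·ln(4x) = 0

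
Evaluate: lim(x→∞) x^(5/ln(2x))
This is an exponential indeterminate form.

For exponential indeterminate forms, take the natural log:
  Let L = lim(x→∞) x^(5/ln(2x))
  Then ln(L) = lim(x→∞) [exponent × ln(base)]
  Evaluate using L'Hôpital or standard limits, then exponentiate.
  L = e^(5)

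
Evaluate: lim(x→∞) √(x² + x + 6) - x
This is an ∞-∞ indeterminate form.

Combine fractions or rationalize to convert ∞-∞ to 0/0 form:
  lim(x→∞) √(x² + x + 6) - x = 1/2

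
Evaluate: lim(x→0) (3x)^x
This is an exponential indeterminate form.

For exponential indeterminate forms, take the natural log:
  Let L = lim(x→0) (3x)^x
  Then ln(L) = lim(x→0) [exponent × ln(base)]
  Evaluate using L'Hôpital or standard limits, then exponentiate.
  L = 1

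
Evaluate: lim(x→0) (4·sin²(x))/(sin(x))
This is a 0/0 indeterminate form.

Apply L'Hôpital's rule: differentiate numerator and denominator separately.
  f(x) = 4·sin(x)^2   ⇒   f'(x) = 8·sin(x)·cos(x)
  g(x) = sin(x)   ⇒   g'(x) = cos(x)
  lim(x→0) f'(x)/g'(x) = lim(x→0) (8·sin(x)·cos(x))/(cos(x))
  = 0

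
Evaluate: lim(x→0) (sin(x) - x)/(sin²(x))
This is a 0/0 indeterminate form.

Apply L'Hôpital's rule: differentiate numerator and denominator separately.
  f(x) = -x + sin(x)   ⇒   f'(x) = cos(x) - 1
  g(x) = sin(x)^2   ⇒   g'(x) = 2·sin(x)·cos(x)
  lim(x→0) f'(x)/g'(x) = lim(x→0) (cos(x) - 1)/(2·sin(x)·cos(x))
  = 0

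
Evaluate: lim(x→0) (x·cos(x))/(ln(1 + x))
This is a 0/0 indeterminate form.

Apply L'Hôpital's rule: differentiate numerator and denominator separately.
  f(x) = x·cos(x)   ⇒   f'(x) = -x·sin(x) + cos(x)
  g(x) = ln(x + 1)   ⇒   g'(x) = 1/(x + 1)
  lim(x→0) f'(x)/g'(x) = lim(x→0) (-x·sin(x) + cos(x))/(1/(x + 1))
  = 1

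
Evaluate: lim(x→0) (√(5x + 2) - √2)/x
This is a standard limit.

Factor or rationalize the expression:
  lim(x→0) (√(5x + 2) - √2)/x = 5·sqrt(2)/4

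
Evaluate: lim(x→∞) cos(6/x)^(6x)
This is an exponential indeterminate form.

For exponential indeterminate forms, take the natural log:
  Let L = lim(x→∞) cos(6/x)^(6x)
  Then ln(L) = lim(x→∞) [exponent × ln(base)]
  Evaluate using L'Hôpital or standard limits, then exponentiate.
  L = 1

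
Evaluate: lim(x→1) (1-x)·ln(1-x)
This is a 0·∞ indeterminate form.

Rewrite 0·∞ as a quotient (0/0 or ∞/∞ form), then apply L'Hôpital's rule:
  lim(x→1) (1-x)·ln(1-x) = 0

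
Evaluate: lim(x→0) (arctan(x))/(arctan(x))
This is a 0/0 indeterminate form.

Apply L'Hôpital's rule: differentiate numerator and denominator separately.
  f(x) = atan(x)   ⇒   f'(x) = 1/(x^2 + 1)
  g(x) = atan(x)   ⇒   g'(x) = 1/(x^2 + 1)
  lim(x→0) f'(x)/g'(x) = lim(x→0) (1/(x^2 + 1))/(1/(x^2 + 1))
  = 1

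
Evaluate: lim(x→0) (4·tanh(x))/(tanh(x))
This is a 0/0 indeterminate form.

Apply L'Hôpital's rule: differentiate numerator and denominator separately.
  f(x) = 4·tanh(x)   ⇒   f'(x) = 4 - 4·tanh(x)^2
  g(x) = tanh(x)   ⇒   g'(x) = 1 - tanh(x)^2
  lim(x→0) f'(x)/g'(x) = lim(x→0) (4 - 4·tanh(x)^2)/(1 - tanh(x)^2)
  = 4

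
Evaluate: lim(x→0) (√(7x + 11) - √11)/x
This is a standard limit.

Factor or rationalize the expression:
  lim(x→0) (√(7x + 11) - √11)/x = 7·sqrt(11)/22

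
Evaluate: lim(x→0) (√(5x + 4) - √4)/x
This is a standard limit.

Factor or rationalize the expression:
  lim(x→0) (√(5x + 4) - √4)/x = 5/4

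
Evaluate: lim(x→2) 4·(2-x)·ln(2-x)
This is a 0·∞ indeterminate form.

Rewrite 0·∞ as a quotient (0/0 or ∞/∞ form), then apply L'Hôpital's rule:
  lim(x→2) 4·(2-x)·ln(2-x) = 0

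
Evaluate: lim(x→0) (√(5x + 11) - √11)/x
This is a standard limit.

Factor or rationalize the expression:
  lim(x→0) (√(5x + 11) - √11)/x = 5·sqrt(11)/22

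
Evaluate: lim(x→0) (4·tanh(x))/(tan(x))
This is a 0/0 indeterminate form.

Apply L'Hôpital's rule: differentiate numerator and denominator separately.
  f(x) = 4·tanh(x)   ⇒   f'(x) = 4 - 4·tanh(x)^2
  g(x) = tan(x)   ⇒   g'(x) = tan(x)^2 + 1
  lim(x→0) f'(x)/g'(x) = lim(x→0) (4 - 4·tanh(x)^2)/(tan(x)^2 + 1)
  = 4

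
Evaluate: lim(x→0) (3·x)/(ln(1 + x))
This is a 0/0 indeterminate form.

Apply L'Hôpital's rule: differentiate numerator and denominator separately.
  f(x) = 3·x   ⇒   f'(x) = 3
  g(x) = ln(x + 1)   ⇒   g'(x) = 1/(x + 1)
  lim(x→0) f'(x)/g'(x) = lim(x→0) (3)/(1/(x + 1))
  = 3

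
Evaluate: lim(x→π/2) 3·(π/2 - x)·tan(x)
This is a 0·∞ indeterminate form.

Rewrite 0·∞ as a quotient (0/0 or ∞/∞ form), then apply L'Hôpital's rule:
  lim(x→π/2) 3·(π/2 - x)·tan(x) = 3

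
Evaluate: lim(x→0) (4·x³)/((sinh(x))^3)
This is a 0/0 indeterminate form.

Apply L'Hôpital's rule: differentiate numerator and denominator separately.
  f(x) = 4·x^3   ⇒   f'(x) = 12·x^2
  g(x) = sinh(x)^3   ⇒   g'(x) = 3·sinh(x)^2·cosh(x)
  lim(x→0) f'(x)/g'(x) = lim(x→0) (12·x^2)/(3·sinh(x)^2·cosh(x))
  = 4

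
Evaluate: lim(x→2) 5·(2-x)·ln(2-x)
This is a 0·∞ indeterminate form.

Rewrite 0·∞ as a quotient (0/0 or ∞/∞ form), then apply L'Hôpital's rule:
  lim(x→2) 5·(2-x)·ln(2-x) = 0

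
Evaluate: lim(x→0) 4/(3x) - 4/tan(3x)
This is an ∞-∞ indeterminate form.

Combine fractions or rationalize to convert ∞-∞ to 0/0 form:
  lim(x→0) 4/(3x) - 4/tan(3x) = 0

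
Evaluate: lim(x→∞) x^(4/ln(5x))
This is an exponential indeterminate form.

For exponential indeterminate forms, take the natural log:
  Let L = lim(x→∞) x^(4/ln(5x))
  Then ln(L) = lim(x→∞) [exponent × ln(base)]
  Evaluate using L'Hôpital or standard limits, then exponentiate.
  L = e^(4)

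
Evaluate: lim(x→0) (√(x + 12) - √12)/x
This is a standard limit.

Factor or rationalize the expression:
  lim(x→0) (√(x + 12) - √12)/x = sqrt(3)/12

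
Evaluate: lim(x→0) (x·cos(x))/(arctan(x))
This is a 0/0 indeterminate form.

Apply L'Hôpital's rule: differentiate numerator and denominator separately.
  f(x) = x·cos(x)   ⇒   f'(x) = -x·sin(x) + cos(x)
  g(x) = atan(x)   ⇒   g'(x) = 1/(x^2 + 1)
  lim(x→0) f'(x)/g'(x) = lim(x→0) (-x·sin(x) + cos(x))/(1/(x^2 + 1))
  = 1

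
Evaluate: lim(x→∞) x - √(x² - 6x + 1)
This is an ∞-∞ indeterminate form.

Combine fractions or rationalize to convert ∞-∞ to 0/0 form:
  lim(x→∞) x - √(x² - 6x + 1) = 3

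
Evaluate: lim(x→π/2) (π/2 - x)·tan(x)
This is a 0·∞ indeterminate form.

Rewrite 0·∞ as a quotient (0/0 or ∞/∞ form), then apply L'Hôpital's rule:
  lim(x→π/2) (π/2 - x)·tan(x) = 1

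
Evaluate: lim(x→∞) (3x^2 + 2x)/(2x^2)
This is an ∞/∞ indeterminate form.

Apply L'Hôpital's rule: differentiate numerator and denominator separately.
  f(x) = 3·x^2 + 2·x   ⇒   f'(x) = 6·x + 2
  g(x) = 2·x^2   ⇒   g'(x) = 4·x
  lim(x→∞) f'(x)/g'(x) = lim(x→∞) (6·x + 2)/(4·x)
  = 3/2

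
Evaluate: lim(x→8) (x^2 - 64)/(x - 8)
This is a standard limit.

Factor or rationalize the expression:
  lim(x→8) (x^2 - 64)/(x - 8) = 16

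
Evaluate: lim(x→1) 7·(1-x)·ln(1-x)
This is a 0·∞ indeterminate form.

Rewrite 0·∞ as a quotient (0/0 or ∞/∞ form), then apply L'Hôpital's rule:
  lim(x→1) 7·(1-x)·ln(1-x) = 0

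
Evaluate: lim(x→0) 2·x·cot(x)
This is a 0·∞ indeterminate form.

Rewrite 0·∞ as a quotient (0/0 or ∞/∞ form), then apply L'Hôpital's rule:
  lim(x→0) 2·x·cot(x) = 2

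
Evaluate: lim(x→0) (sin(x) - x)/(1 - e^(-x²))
This is a 0/0 indeterminate form.

Apply L'Hôpital's rule: differentiate numerator and denominator separately.
  f(x) = -x + sin(x)   ⇒   f'(x) = cos(x) - 1
  g(x) = 1 - e^(-x^2)   ⇒   g'(x) = 2·x·e^(-x^2)
  lim(x→0) f'(x)/g'(x) = lim(x→0) (cos(x) - 1)/(2·x·e^(-x^2))
  = 0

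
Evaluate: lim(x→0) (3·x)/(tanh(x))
This is a 0/0 indeterminate form.

Apply L'Hôpital's rule: differentiate numerator and denominator separately.
  f(x) = 3·x   ⇒   f'(x) = 3
  g(x) = tanh(x)   ⇒   g'(x) = 1 - tanh(x)^2
  lim(x→0) f'(x)/g'(x) = lim(x→0) (3)/(1 - tanh(x)^2)
  = 3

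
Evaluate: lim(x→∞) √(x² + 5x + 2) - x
This is an ∞-∞ indeterminate form.

Combine fractions or rationalize to convert ∞-∞ to 0/0 form:
  lim(x→∞) √(x² + 5x + 2) - x = 5/2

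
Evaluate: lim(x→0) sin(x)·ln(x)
This is a 0·∞ indeterminate form.

Rewrite 0·∞ as a quotient (0/0 or ∞/∞ form), then apply L'Hôpital's rule:
  lim(x→0) sin(x)·ln(x) = 0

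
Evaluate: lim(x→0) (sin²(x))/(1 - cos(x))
This is a 0/0 indeterminate form.

Apply L'Hôpital's rule: differentiate numerator and denominator separately.
  f(x) = sin(x)^2   ⇒   f'(x) = 2·sin(x)·cos(x)
  g(x) = 1 - cos(x)   ⇒   g'(x) = sin(x)
  lim(x→0) f'(x)/g'(x) = lim(x→0) (2·sin(x)·cos(x))/(sin(x))
  = 2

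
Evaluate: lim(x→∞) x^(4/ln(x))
This is an exponential indeterminate form.

For exponential indeterminate forms, take the natural log:
  Let L = lim(x→∞) x^(4/ln(x))
  Then ln(L) = lim(x→∞) [exponent × ln(base)]
  Evaluate using L'Hôpital or standard limits, then exponentiate.
  L = e^(4)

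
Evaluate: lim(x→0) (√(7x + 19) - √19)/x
This is a standard limit.

Factor or rationalize the expression:
  lim(x→0) (√(7x + 19) - √19)/x = 7·sqrt(19)/38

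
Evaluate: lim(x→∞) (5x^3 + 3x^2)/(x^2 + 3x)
This is an ∞/∞ indeterminate form.

Apply L'Hôpital's rule: differentiate numerator and denominator separately.
  f(x) = 5·x^3 + 3·x^2   ⇒   f'(x) = 15·x^2 + 6·x
  g(x) = x^2 + 3·x   ⇒   g'(x) = 2·x + 3
  lim(x→∞) f'(x)/g'(x) = lim(x→∞) (15·x^2 + 6·x)/(2·x + 3)
  = ∞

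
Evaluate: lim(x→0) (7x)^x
This is an exponential indeterminate form.

For exponential indeterminate forms, take the natural log:
  Let L = lim(x→0) (7x)^x
  Then ln(L) = lim(x→0) [exponent × ln(base)]
  Evaluate using L'Hôpital or standard limits, then exponentiate.
  L = 1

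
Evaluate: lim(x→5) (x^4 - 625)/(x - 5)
This is a standard limit.

Factor or rationalize the expression:
  lim(x→5) (x^4 - 625)/(x - 5) = 500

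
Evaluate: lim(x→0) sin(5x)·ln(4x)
This is a 0·∞ indeterminate form.

Rewrite 0·∞ as a quotient (0/0 or ∞/∞ form), then apply L'Hôpital's rule:
  lim(x→0) sin(5x)·ln(4x) = 0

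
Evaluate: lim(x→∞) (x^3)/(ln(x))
This is an ∞/∞ indeterminate form.

Apply L'Hôpital's rule: differentiate numerator and denominator separately.
  f(x) = x^3   ⇒   f'(x) = 3·x^2
  g(x) = ln(x)   ⇒   g'(x) = 1/x
  lim(x→∞) f'(x)/g'(x) = lim(x→∞) (3·x^2)/(1/x)
  = ∞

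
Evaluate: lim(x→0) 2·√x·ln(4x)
This is a 0·∞ indeterminate form.

Rewrite 0·∞ as a quotient (0/0 or ∞/∞ form), then apply L'Hôpital's rule:
  lim(x→0) 2·√x·ln(4x) = 0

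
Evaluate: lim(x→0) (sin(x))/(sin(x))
This is a 0/0 indeterminate form.

Apply L'Hôpital's rule: differentiate numerator and denominator separately.
  f(x) = sin(x)   ⇒   f'(x) = cos(x)
  g(x) = sin(x)   ⇒   g'(x) = cos(x)
  lim(x→0) f'(x)/g'(x) = lim(x→0) (cos(x))/(cos(x))
  = 1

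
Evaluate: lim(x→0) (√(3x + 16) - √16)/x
This is a standard limit.

Factor or rationalize the expression:
  lim(x→0) (√(3x + 16) - √16)/x = 3/8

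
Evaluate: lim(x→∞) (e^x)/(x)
This is an ∞/∞ indeterminate form.

Apply L'Hôpital's rule: differentiate numerator and denominator separately.
  f(x) = e^(x)   ⇒   f'(x) = e^(x)
  g(x) = x   ⇒   g'(x) = 1
  lim(x→∞) f'(x)/g'(x) = lim(x→∞) (e^(x))/(1)
  = ∞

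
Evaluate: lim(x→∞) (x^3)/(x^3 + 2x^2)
This is an ∞/∞ indeterminate form.

Apply L'Hôpital's rule: differentiate numerator and denominator separately.
  f(x) = x^3   ⇒   f'(x) = 3·x^2
  g(x) = x^3 + 2·x^2   ⇒   g'(x) = 3·x^2 + 4·x
  lim(x→∞) f'(x)/g'(x) = lim(x→∞) (3·x^2)/(3·x^2 + 4·x)
  = 1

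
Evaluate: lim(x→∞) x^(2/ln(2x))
This is an exponential indeterminate form.

For exponential indeterminate forms, take the natural log:
  Let L = lim(x→∞) x^(2/ln(2x))
  Then ln(L) = lim(x→∞) [exponent × ln(base)]
  Evaluate using L'Hôpital or standard limits, then exponentiate.
  L = e²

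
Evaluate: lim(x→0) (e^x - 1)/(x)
This is a 0/0 indeterminate form.

Apply L'Hôpital's rule: differentiate numerator and denominator separately.
  f(x) = e^(x) - 1   ⇒   f'(x) = e^(x)
  g(x) = x   ⇒   g'(x) = 1
  lim(x→0) f'(x)/g'(x) = lim(x→0) (e^(x))/(1)
  = 1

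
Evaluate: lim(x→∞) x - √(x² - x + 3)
This is an ∞-∞ indeterminate form.

Combine fractions or rationalize to convert ∞-∞ to 0/0 form:
  lim(x→∞) x - √(x² - x + 3) = 1/2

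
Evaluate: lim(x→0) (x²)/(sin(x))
This is a 0/0 indeterminate form.

Apply L'Hôpital's rule: differentiate numerator and denominator separately.
  f(x) = x^2   ⇒   f'(x) = 2·x
  g(x) = sin(x)   ⇒   g'(x) = cos(x)
  lim(x→0) f'(x)/g'(x) = lim(x→0) (2·x)/(cos(x))
  = 0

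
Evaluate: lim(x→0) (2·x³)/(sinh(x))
This is a 0/0 indeterminate form.

Apply L'Hôpital's rule: differentiate numerator and denominator separately.
  f(x) = 2·x^3   ⇒   f'(x) = 6·x^2
  g(x) = sinh(x)   ⇒   g'(x) = cosh(x)
  lim(x→0) f'(x)/g'(x) = lim(x→0) (6·x^2)/(cosh(x))
  = 0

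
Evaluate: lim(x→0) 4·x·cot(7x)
This is a 0·∞ indeterminate form.

Rewrite 0·∞ as a quotient (0/0 or ∞/∞ form), then apply L'Hôpital's rule:
  lim(x→0) 4·x·cot(7x) = 4/7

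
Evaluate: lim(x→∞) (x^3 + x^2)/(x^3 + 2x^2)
This is an ∞/∞ indeterminate form.

Apply L'Hôpital's rule: differentiate numerator and denominator separately.
  f(x) = x^3 + x^2   ⇒   f'(x) = 3·x^2 + 2·x
  g(x) = x^3 + 2·x^2   ⇒   g'(x) = 3·x^2 + 4·x
  lim(x→∞) f'(x)/g'(x) = lim(x→∞) (3·x^2 + 2·x)/(3·x^2 + 4·x)
  = 1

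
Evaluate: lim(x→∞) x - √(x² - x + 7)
This is an ∞-∞ indeterminate form.

Combine fractions or rationalize to convert ∞-∞ to 0/0 form:
  lim(x→∞) x - √(x² - x + 7) = 1/2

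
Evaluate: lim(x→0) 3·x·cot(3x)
This is a 0·∞ indeterminate form.

Rewrite 0·∞ as a quotient (0/0 or ∞/∞ form), then apply L'Hôpital's rule:
  lim(x→0) 3·x·cot(3x) = 1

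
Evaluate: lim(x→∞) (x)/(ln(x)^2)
This is an ∞/∞ indeterminate form.

Apply L'Hôpital's rule: differentiate numerator and denominator separately.
  f(x) = x   ⇒   f'(x) = 1
  g(x) = ln(x)^2   ⇒   g'(x) = 2·ln(x)/x
  lim(x→∞) f'(x)/g'(x) = lim(x→∞) (1)/(2·ln(x)/x)
  = ∞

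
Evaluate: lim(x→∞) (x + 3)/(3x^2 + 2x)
This is an ∞/∞ indeterminate form.

Apply L'Hôpital's rule: differentiate numerator and denominator separately.
  f(x) = x + 3   ⇒   f'(x) = 1
  g(x) = 3·x^2 + 2·x   ⇒   g'(x) = 6·x + 2
  lim(x→∞) f'(x)/g'(x) = lim(x→∞) (1)/(6·x + 2)
  = 0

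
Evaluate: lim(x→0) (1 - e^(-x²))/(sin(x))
This is a 0/0 indeterminate form.

Apply L'Hôpital's rule: differentiate numerator and denominator separately.
  f(x) = 1 - e^(-x^2)   ⇒   f'(x) = 2·x·e^(-x^2)
  g(x) = sin(x)   ⇒   g'(x) = cos(x)
  lim(x→0) f'(x)/g'(x) = lim(x→0) (2·x·e^(-x^2))/(cos(x))
  = 0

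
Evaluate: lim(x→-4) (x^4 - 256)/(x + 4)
This is a standard limit.

Factor or rationalize the expression:
  lim(x→-4) (x^4 - 256)/(x + 4) = -256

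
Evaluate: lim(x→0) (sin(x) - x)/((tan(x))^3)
This is a 0/0 indeterminate form.

Apply L'Hôpital's rule: differentiate numerator and denominator separately.
  f(x) = -x + sin(x)   ⇒   f'(x) = cos(x) - 1
  g(x) = tan(x)^3   ⇒   g'(x) = (3·tan(x)^2 + 3)·tan(x)^2
  lim(x→0) f'(x)/g'(x) = lim(x→0) (cos(x) - 1)/((3·tan(x)^2 + 3)·tan(x)^2)
  = -1/6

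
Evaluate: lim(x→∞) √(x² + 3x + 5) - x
This is an ∞-∞ indeterminate form.

Combine fractions or rationalize to convert ∞-∞ to 0/0 form:
  lim(x→∞) √(x² + 3x + 5) - x = 3/2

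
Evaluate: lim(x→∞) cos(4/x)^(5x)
This is an exponential indeterminate form.

For exponential indeterminate forms, take the natural log:
  Let L = lim(x→∞) cos(4/x)^(5x)
  Then ln(L) = lim(x→∞) [exponent × ln(base)]
  Evaluate using L'Hôpital or standard limits, then exponentiate.
  L = 1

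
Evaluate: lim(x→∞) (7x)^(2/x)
This is an exponential indeterminate form.

For exponential indeterminate forms, take the natural log:
  Let L = lim(x→∞) (7x)^(2/x)
  Then ln(L) = lim(x→∞) [exponent × ln(base)]
  Evaluate using L'Hôpital or standard limits, then exponentiate.
  L = 1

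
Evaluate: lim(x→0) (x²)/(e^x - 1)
This is a 0/0 indeterminate form.

Apply L'Hôpital's rule: differentiate numerator and denominator separately.
  f(x) = x^2   ⇒   f'(x) = 2·x
  g(x) = e^(x) - 1   ⇒   g'(x) = e^(x)
  lim(x→0) f'(x)/g'(x) = lim(x→0) (2·x)/(e^(x))
  = 0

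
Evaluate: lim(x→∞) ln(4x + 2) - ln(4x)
This is an ∞-∞ indeterminate form.

Combine fractions or rationalize to convert ∞-∞ to 0/0 form:
  lim(x→∞) ln(4x + 2) - ln(4x) = 0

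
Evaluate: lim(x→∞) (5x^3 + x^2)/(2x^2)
This is an ∞/∞ indeterminate form.

Apply L'Hôpital's rule: differentiate numerator and denominator separately.
  f(x) = 5·x^3 + x^2   ⇒   f'(x) = 15·x^2 + 2·x
  g(x) = 2·x^2   ⇒   g'(x) = 4·x
  lim(x→∞) f'(x)/g'(x) = lim(x→∞) (15·x^2 + 2·x)/(4·x)
  = ∞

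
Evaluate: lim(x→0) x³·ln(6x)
This is a 0·∞ indeterminate form.

Rewrite 0·∞ as a quotient (0/0 or ∞/∞ form), then apply L'Hôpital's rule:
  lim(x→0) x³·ln(6x) = 0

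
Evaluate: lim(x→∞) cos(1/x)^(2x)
This is an exponential indeterminate form.

For exponential indeterminate forms, take the natural log:
  Let L = lim(x→∞) cos(1/x)^(2x)
  Then ln(L) = lim(x→∞) [exponent × ln(base)]
  Evaluate using L'Hôpital or standard limits, then exponentiate.
  L = 1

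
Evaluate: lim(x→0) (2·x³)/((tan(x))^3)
This is a 0/0 indeterminate form.

Apply L'Hôpital's rule: differentiate numerator and denominator separately.
  f(x) = 2·x^3   ⇒   f'(x) = 6·x^2
  g(x) = tan(x)^3   ⇒   g'(x) = (3·tan(x)^2 + 3)·tan(x)^2
  lim(x→0) f'(x)/g'(x) = lim(x→0) (6·x^2)/((3·tan(x)^2 + 3)·tan(x)^2)
  = 2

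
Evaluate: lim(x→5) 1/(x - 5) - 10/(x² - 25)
This is an ∞-∞ indeterminate form.

Combine fractions or rationalize to convert ∞-∞ to 0/0 form:
  lim(x→5) 1/(x - 5) - 10/(x² - 25) = 1/10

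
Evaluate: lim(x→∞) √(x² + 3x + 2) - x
This is an ∞-∞ indeterminate form.

Combine fractions or rationalize to convert ∞-∞ to 0/0 form:
  lim(x→∞) √(x² + 3x + 2) - x = 3/2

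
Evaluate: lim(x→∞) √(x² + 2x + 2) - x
This is an ∞-∞ indeterminate form.

Combine fractions or rationalize to convert ∞-∞ to 0/0 form:
  lim(x→∞) √(x² + 2x + 2) - x = 1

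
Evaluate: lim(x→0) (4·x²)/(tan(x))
This is a 0/0 indeterminate form.

Apply L'Hôpital's rule: differentiate numerator and denominator separately.
  f(x) = 4·x^2   ⇒   f'(x) = 8·x
  g(x) = tan(x)   ⇒   g'(x) = tan(x)^2 + 1
  lim(x→0) f'(x)/g'(x) = lim(x→0) (8·x)/(tan(x)^2 + 1)
  = 0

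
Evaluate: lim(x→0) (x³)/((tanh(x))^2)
This is a 0/0 indeterminate form.

Apply L'Hôpital's rule: differentiate numerator and denominator separately.
  f(x) = x^3   ⇒   f'(x) = 3·x^2
  g(x) = tanh(x)^2   ⇒   g'(x) = (2 - 2·tanh(x)^2)·tanh(x)
  lim(x→0) f'(x)/g'(x) = lim(x→0) (3·x^2)/((2 - 2·tanh(x)^2)·tanh(x))
  = 0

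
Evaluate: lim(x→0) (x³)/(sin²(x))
This is a 0/0 indeterminate form.

Apply L'Hôpital's rule: differentiate numerator and denominator separately.
  f(x) = x^3   ⇒   f'(x) = 3·x^2
  g(x) = sin(x)^2   ⇒   g'(x) = 2·sin(x)·cos(x)
  lim(x→0) f'(x)/g'(x) = lim(x→0) (3·x^2)/(2·sin(x)·cos(x))
  = 0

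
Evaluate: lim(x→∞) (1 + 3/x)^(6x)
This is an exponential indeterminate form.

For exponential indeterminate forms, take the natural log:
  Let L = lim(x→∞) (1 + 3/x)^(6x)
  Then ln(L) = lim(x→∞) [exponent × ln(base)]
  Evaluate using L'Hôpital or standard limits, then exponentiate.
  L = e^(18)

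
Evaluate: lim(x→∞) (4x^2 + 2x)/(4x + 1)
This is an ∞/∞ indeterminate form.

Apply L'Hôpital's rule: differentiate numerator and denominator separately.
  f(x) = 4·x^2 + 2·x   ⇒   f'(x) = 8·x + 2
  g(x) = 4·x + 1   ⇒   g'(x) = 4
  lim(x→∞) f'(x)/g'(x) = lim(x→∞) (8·x + 2)/(4)
  = ∞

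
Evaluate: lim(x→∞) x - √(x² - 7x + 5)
This is an ∞-∞ indeterminate form.

Combine fractions or rationalize to convert ∞-∞ to 0/0 form:
  lim(x→∞) x - √(x² - 7x + 5) = 7/2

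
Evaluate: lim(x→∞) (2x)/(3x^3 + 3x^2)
This is an ∞/∞ indeterminate form.

Apply L'Hôpital's rule: differentiate numerator and denominator separately.
  f(x) = 2·x   ⇒   f'(x) = 2
  g(x) = 3·x^3 + 3·x^2   ⇒   g'(x) = 9·x^2 + 6·x
  lim(x→∞) f'(x)/g'(x) = lim(x→∞) (2)/(9·x^2 + 6·x)
  = 0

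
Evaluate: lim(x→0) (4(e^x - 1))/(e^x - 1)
This is a 0/0 indeterminate form.

Apply L'Hôpital's rule: differentiate numerator and denominator separately.
  f(x) = 4·e^(x) - 4   ⇒   f'(x) = 4·e^(x)
  g(x) = e^(x) - 1   ⇒   g'(x) = e^(x)
  lim(x→0) f'(x)/g'(x) = lim(x→0) (4·e^(x))/(e^(x))
  = 4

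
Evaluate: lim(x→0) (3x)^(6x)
This is an exponential indeterminate form.

For exponential indeterminate forms, take the natural log:
  Let L = lim(x→0) (3x)^(6x)
  Then ln(L) = lim(x→0) [exponent × ln(base)]
  Evaluate using L'Hôpital or standard limits, then exponentiate.
  L = 1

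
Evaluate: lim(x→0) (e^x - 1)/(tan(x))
This is a 0/0 indeterminate form.

Apply L'Hôpital's rule: differentiate numerator and denominator separately.
  f(x) = e^(x) - 1   ⇒   f'(x) = e^(x)
  g(x) = tan(x)   ⇒   g'(x) = tan(x)^2 + 1
  lim(x→0) f'(x)/g'(x) = lim(x→0) (e^(x))/(tan(x)^2 + 1)
  = 1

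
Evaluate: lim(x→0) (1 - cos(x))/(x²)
This is a 0/0 indeterminate form.

Apply L'Hôpital's rule: differentiate numerator and denominator separately.
  f(x) = 1 - cos(x)   ⇒   f'(x) = sin(x)
  g(x) = x^2   ⇒   g'(x) = 2·x
  lim(x→0) f'(x)/g'(x) = lim(x→0) (sin(x))/(2·x)
  = 1/2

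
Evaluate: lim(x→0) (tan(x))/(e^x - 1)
This is a 0/0 indeterminate form.

Apply L'Hôpital's rule: differentiate numerator and denominator separately.
  f(x) = tan(x)   ⇒   f'(x) = tan(x)^2 + 1
  g(x) = e^(x) - 1   ⇒   g'(x) = e^(x)
  lim(x→0) f'(x)/g'(x) = lim(x→0) (tan(x)^2 + 1)/(e^(x))
  = 1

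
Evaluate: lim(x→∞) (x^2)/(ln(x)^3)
This is an ∞/∞ indeterminate form.

Apply L'Hôpital's rule: differentiate numerator and denominator separately.
  f(x) = x^2   ⇒   f'(x) = 2·x
  g(x) = ln(x)^3   ⇒   g'(x) = 3·ln(x)^2/x
  lim(x→∞) f'(x)/g'(x) = lim(x→∞) (2·x)/(3·ln(x)^2/x)
  = ∞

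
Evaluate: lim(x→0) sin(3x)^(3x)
This is an exponential indeterminate form.

For exponential indeterminate forms, take the natural log:
  Let L = lim(x→0) sin(3x)^(3x)
  Then ln(L) = lim(x→0) [exponent × ln(base)]
  Evaluate using L'Hôpital or standard limits, then exponentiate.
  L = 1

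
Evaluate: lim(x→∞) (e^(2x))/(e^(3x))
This is an ∞/∞ indeterminate form.

Apply L'Hôpital's rule: differentiate numerator and denominator separately.
  f(x) = e^(2·x)   ⇒   f'(x) = 2·e^(2·x)
  g(x) = e^(3·x)   ⇒   g'(x) = 3·e^(3·x)
  lim(x→∞) f'(x)/g'(x) = lim(x→∞) (2·e^(2·x))/(3·e^(3·x))
  = 0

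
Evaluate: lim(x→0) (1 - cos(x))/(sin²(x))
This is a 0/0 indeterminate form.

Apply L'Hôpital's rule: differentiate numerator and denominator separately.
  f(x) = 1 - cos(x)   ⇒   f'(x) = sin(x)
  g(x) = sin(x)^2   ⇒   g'(x) = 2·sin(x)·cos(x)
  lim(x→0) f'(x)/g'(x) = lim(x→0) (sin(x))/(2·sin(x)·cos(x))
  = 1/2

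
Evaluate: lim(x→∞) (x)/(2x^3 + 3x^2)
This is an ∞/∞ indeterminate form.

Apply L'Hôpital's rule: differentiate numerator and denominator separately.
  f(x) = x   ⇒   f'(x) = 1
  g(x) = 2·x^3 + 3·x^2   ⇒   g'(x) = 6·x^2 + 6·x
  lim(x→∞) f'(x)/g'(x) = lim(x→∞) (1)/(6·x^2 + 6·x)
  = 0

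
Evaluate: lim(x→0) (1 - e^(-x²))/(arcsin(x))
This is a 0/0 indeterminate form.

Apply L'Hôpital's rule: differentiate numerator and denominator separately.
  f(x) = 1 - e^(-x^2)   ⇒   f'(x) = 2·x·e^(-x^2)
  g(x) = asin(x)   ⇒   g'(x) = 1/sqrt(1 - x^2)
  lim(x→0) f'(x)/g'(x) = lim(x→0) (2·x·e^(-x^2))/(1/sqrt(1 - x^2))
  = 0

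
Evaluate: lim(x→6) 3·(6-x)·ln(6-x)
This is a 0·∞ indeterminate form.

Rewrite 0·∞ as a quotient (0/0 or ∞/∞ form), then apply L'Hôpital's rule:
  lim(x→6) 3·(6-x)·ln(6-x) = 0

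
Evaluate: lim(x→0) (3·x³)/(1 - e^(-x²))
This is a 0/0 indeterminate form.

Apply L'Hôpital's rule: differentiate numerator and denominator separately.
  f(x) = 3·x^3   ⇒   f'(x) = 9·x^2
  g(x) = 1 - e^(-x^2)   ⇒   g'(x) = 2·x·e^(-x^2)
  lim(x→0) f'(x)/g'(x) = lim(x→0) (9·x^2)/(2·x·e^(-x^2))
  = 0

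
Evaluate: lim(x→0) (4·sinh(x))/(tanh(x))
This is a 0/0 indeterminate form.

Apply L'Hôpital's rule: differentiate numerator and denominator separately.
  f(x) = 4·sinh(x)   ⇒   f'(x) = 4·cosh(x)
  g(x) = tanh(x)   ⇒   g'(x) = 1 - tanh(x)^2
  lim(x→0) f'(x)/g'(x) = lim(x→0) (4·cosh(x))/(1 - tanh(x)^2)
  = 4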